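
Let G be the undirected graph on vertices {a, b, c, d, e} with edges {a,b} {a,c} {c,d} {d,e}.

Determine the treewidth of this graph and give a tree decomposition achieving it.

Every bag has size at most 2, so the width is 2 − 1 = 1 and tw(G) ≤ 1. Any graph with an edge has treewidth ≥ 1, and G has the edge b–a. The upper and lower bounds meet at 1, so that is the treewidth.

Treewidth 1.
One optimal decomposition is:
Bags: B1 = {a, b}  B2 = {a, c}  B3 = {c, d}  B4 = {d, e}
Tree: B1–B2, B2–B3, B3–B4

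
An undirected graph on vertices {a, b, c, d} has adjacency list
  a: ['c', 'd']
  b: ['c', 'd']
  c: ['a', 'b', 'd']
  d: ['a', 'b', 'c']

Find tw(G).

2

A width-2 tree decomposition is:
Bags: B1 = {b, c, d}  B2 = {a, c, d}
Tree: B1–B2
Each bag holds 3 vertices, so the decomposition has width 2, which upper-bounds the treewidth. Conversely, {a, c, d} is a clique of size 3, and the vertices of any clique must share a bag in every tree decomposition; so some bag has ≥ 3 vertices and tw(G) ≥ 2. The upper and lower bounds meet at 2, so that is the treewidth.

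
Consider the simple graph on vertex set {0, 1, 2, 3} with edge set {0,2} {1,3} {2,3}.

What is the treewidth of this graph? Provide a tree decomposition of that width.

Treewidth 1.
Bags: B1 = {1, 3}  B2 = {2, 3}  B3 = {0, 2}
Tree: B1–B2, B2–B3

Every bag has size at most 2, so the width is 2 − 1 = 1 and tw(G) ≤ 1. Since G has at least one edge (e.g. 1–3), it is not an edgeless graph, so tw(G) ≥ 1. Combining the bounds, tw(G) = 1.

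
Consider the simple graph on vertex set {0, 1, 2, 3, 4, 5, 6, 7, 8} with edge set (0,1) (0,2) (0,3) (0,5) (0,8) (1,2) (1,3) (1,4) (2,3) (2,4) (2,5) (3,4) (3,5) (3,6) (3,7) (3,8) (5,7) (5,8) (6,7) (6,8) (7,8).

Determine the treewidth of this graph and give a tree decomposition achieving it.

Every bag has size at most 4, so the width is 4 − 1 = 3 and tw(G) ≤ 3. Conversely, {0, 3, 5, 8} is a clique of size 4, and the vertices of any clique must share a bag in every tree decomposition; so some bag has ≥ 4 vertices and tw(G) ≥ 3. Combining the bounds, tw(G) = 3.

Treewidth 3.
Bags: B1 = {0, 3, 5, 8}  B2 = {3, 5, 7, 8}  B3 = {3, 6, 7, 8}  B4 = {0, 2, 3, 5}  B5 = {0, 1, 2, 3}  B6 = {1, 2, 3, 4}
Tree: B1–B2, B2–B3, B1–B4, B4–B5, B5–B6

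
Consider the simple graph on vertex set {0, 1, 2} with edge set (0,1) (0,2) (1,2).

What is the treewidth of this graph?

A width-2 tree decomposition is:
Bags: B1 = {0, 1, 2}
Tree: (single bag)
A single bag containing all 3 vertices is trivially a valid decomposition of width 2. For the lower bound, the 3 vertices {0, 1, 2} are pairwise adjacent, and any tree decomposition puts a clique entirely inside one bag — forcing width ≥ 2. The upper and lower bounds meet at 2, so that is the treewidth.

2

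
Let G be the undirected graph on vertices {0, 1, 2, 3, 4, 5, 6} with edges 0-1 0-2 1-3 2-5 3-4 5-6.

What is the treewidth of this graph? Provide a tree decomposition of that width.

Every bag has size at most 2, so the width is 2 − 1 = 1 and tw(G) ≤ 1. Since G has at least one edge (e.g. 6–5), it is not an edgeless graph, so tw(G) ≥ 1. The upper and lower bounds meet at 1, so that is the treewidth.

Treewidth 1.
Bags: B1 = {5, 6}  B2 = {2, 5}  B3 = {0, 2}  B4 = {0, 1}  B5 = {1, 3}  B6 = {3, 4}
Tree: B1–B2, B2–B3, B3–B4, B4–B5, B5–B6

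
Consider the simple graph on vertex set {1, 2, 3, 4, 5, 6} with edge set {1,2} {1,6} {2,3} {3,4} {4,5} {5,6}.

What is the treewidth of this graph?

A width-2 tree decomposition is:
Bags: B1 = {3, 4, 5}  B2 = {3, 5, 6}  B3 = {1, 3, 6}  B4 = {1, 2, 3}
Tree: B1–B2, B2–B3, B3–B4
Every bag has size at most 3, so the width is 3 − 1 = 2 and tw(G) ≤ 2. Since 3–4–5–6–1–2–3 is a cycle in G, G is not acyclic. Forests are exactly the graphs of treewidth ≤ 1, so tw(G) ≥ 2. Hence tw(G) = 2 exactly.

2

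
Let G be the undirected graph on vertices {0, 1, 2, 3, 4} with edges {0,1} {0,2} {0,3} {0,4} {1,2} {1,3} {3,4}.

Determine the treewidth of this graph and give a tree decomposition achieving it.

Every bag has size at most 3, so the width is 3 − 1 = 2 and tw(G) ≤ 2. On the other hand G contains the 3-clique {0, 1, 2}. A clique must lie in a single bag of any decomposition, so no decomposition can have width below 2. Combining the bounds, tw(G) = 2.

Treewidth 2.
One optimal decomposition is:
Bags: B1 = {0, 1, 3}  B2 = {0, 1, 2}  B3 = {0, 3, 4}
Tree: B1–B2, B1–B3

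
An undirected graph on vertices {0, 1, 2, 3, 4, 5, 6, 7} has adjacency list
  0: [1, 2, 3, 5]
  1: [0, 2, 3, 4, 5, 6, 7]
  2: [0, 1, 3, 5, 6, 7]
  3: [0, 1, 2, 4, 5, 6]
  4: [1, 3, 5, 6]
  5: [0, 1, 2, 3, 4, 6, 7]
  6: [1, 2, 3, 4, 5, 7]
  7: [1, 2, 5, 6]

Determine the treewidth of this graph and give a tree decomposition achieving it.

Treewidth 4.
One such decomposition:
Bags: B1 = {0, 1, 2, 3, 5}  B2 = {1, 2, 3, 5, 6}  B3 = {1, 3, 4, 5, 6}  B4 = {1, 2, 5, 6, 7}
Tree: B1–B2, B2–B3, B2–B4

Each bag holds 5 vertices, so the decomposition has width 4, which upper-bounds the treewidth. On the other hand G contains the 5-clique {0, 1, 2, 3, 5}. A clique must lie in a single bag of any decomposition, so no decomposition can have width below 4. Therefore the treewidth is 4.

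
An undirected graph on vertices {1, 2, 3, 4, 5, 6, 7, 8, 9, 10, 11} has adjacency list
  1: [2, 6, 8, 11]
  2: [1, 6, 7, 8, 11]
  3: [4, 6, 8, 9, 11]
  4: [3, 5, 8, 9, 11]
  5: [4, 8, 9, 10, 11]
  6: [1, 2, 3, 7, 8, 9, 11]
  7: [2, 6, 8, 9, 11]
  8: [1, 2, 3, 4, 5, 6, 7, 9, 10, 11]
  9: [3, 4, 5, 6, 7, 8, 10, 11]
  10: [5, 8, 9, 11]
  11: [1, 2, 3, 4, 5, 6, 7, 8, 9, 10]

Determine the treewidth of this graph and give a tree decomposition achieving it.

Treewidth 4.
One optimal decomposition is:
Bags: B1 = {3, 6, 8, 9, 11}  B2 = {6, 7, 8, 9, 11}  B3 = {3, 4, 8, 9, 11}  B4 = {4, 5, 8, 9, 11}  B5 = {2, 6, 7, 8, 11}  B6 = {5, 8, 9, 10, 11}  B7 = {1, 2, 6, 8, 11}
Tree: B1–B2, B1–B3, B3–B4, B2–B5, B4–B6, B5–B7

Every bag has size at most 5, so the width is 5 − 1 = 4 and tw(G) ≤ 4. On the other hand G contains the 5-clique {1, 2, 6, 8, 11}. A clique must lie in a single bag of any decomposition, so no decomposition can have width below 4. Combining the bounds, tw(G) = 4.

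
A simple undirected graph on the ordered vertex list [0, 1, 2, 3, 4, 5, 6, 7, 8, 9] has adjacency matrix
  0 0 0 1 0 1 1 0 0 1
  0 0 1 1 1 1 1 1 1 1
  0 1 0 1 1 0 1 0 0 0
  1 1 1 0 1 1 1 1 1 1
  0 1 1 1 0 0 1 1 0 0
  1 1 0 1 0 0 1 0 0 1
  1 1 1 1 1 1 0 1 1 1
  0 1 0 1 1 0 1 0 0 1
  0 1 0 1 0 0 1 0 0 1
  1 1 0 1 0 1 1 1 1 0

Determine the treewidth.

A width-4 tree decomposition is:
Bags: B1 = {1, 3, 5, 6, 9}  B2 = {0, 3, 5, 6, 9}  B3 = {1, 3, 6, 8, 9}  B4 = {1, 3, 6, 7, 9}  B5 = {1, 3, 4, 6, 7}  B6 = {1, 2, 3, 4, 6}
Tree: B1–B2, B1–B3, B1–B4, B4–B5, B5–B6
The largest bag has 5 vertices, giving width 4; this decomposition certifies tw(G) ≤ 4. For the lower bound, the 5 vertices {0, 3, 5, 6, 9} are pairwise adjacent, and any tree decomposition puts a clique entirely inside one bag — forcing width ≥ 4. Hence tw(G) = 4 exactly.

4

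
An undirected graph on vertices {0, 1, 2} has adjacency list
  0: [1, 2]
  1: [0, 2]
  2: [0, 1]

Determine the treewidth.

A width-2 tree decomposition is:
Bags: B1 = {0, 1, 2}
Tree: (single bag)
A single bag containing all 3 vertices is trivially a valid decomposition of width 2. On the other hand G contains the 3-clique {0, 1, 2}. A clique must lie in a single bag of any decomposition, so no decomposition can have width below 2. The upper and lower bounds meet at 2, so that is the treewidth.

2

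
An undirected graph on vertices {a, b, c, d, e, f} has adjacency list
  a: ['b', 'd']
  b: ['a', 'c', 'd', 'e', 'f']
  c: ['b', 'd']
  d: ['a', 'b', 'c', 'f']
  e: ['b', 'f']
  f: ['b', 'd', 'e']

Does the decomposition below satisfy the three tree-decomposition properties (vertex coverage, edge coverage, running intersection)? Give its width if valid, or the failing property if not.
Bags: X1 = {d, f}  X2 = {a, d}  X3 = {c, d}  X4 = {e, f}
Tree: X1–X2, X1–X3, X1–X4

A tree decomposition must satisfy three properties: every vertex lies in some bag; for every edge, both endpoints lie together in some bag; and for every vertex, the bags containing it form a connected subtree. Here vertex b appears in no bag, so the decomposition is invalid.

No — vertex b appears in no bag.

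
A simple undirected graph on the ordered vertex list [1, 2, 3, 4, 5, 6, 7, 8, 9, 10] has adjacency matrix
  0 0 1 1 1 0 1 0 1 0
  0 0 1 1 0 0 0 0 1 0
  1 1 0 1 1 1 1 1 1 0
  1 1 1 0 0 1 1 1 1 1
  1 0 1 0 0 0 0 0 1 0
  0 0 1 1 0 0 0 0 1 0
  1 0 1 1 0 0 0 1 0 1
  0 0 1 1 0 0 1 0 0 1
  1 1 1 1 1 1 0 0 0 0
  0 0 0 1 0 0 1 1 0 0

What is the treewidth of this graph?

A width-3 tree decomposition is:
Bags: B1 = {3, 4, 6, 9}  B2 = {1, 3, 4, 9}  B3 = {1, 3, 4, 7}  B4 = {3, 4, 7, 8}  B5 = {1, 3, 5, 9}  B6 = {2, 3, 4, 9}  B7 = {4, 7, 8, 10}
Tree: B1–B2, B2–B3, B3–B4, B2–B5, B2–B6, B4–B7
The largest bag has 4 vertices, giving width 3; this decomposition certifies tw(G) ≤ 3. For the lower bound, the 4 vertices {4, 7, 8, 10} are pairwise adjacent, and any tree decomposition puts a clique entirely inside one bag — forcing width ≥ 3. Hence tw(G) = 3 exactly.

3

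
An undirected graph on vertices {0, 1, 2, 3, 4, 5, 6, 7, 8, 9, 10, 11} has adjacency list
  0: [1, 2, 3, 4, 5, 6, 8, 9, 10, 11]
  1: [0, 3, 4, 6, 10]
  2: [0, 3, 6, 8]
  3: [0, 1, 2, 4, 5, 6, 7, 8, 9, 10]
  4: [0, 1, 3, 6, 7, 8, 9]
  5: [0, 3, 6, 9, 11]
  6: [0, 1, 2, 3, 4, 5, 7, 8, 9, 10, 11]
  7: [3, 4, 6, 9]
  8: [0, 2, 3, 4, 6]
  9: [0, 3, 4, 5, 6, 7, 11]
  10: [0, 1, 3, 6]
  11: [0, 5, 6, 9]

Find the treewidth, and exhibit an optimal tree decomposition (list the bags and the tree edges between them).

Treewidth 4.
Bags: B1 = {0, 3, 4, 6, 9}  B2 = {0, 3, 5, 6, 9}  B3 = {0, 3, 4, 6, 8}  B4 = {0, 1, 3, 4, 6}  B5 = {0, 2, 3, 6, 8}  B6 = {0, 1, 3, 6, 10}  B7 = {0, 5, 6, 9, 11}  B8 = {3, 4, 6, 7, 9}
Tree: B1–B2, B1–B3, B1–B4, B3–B5, B4–B6, B2–B7, B1–B8

Each bag holds 5 vertices, so the decomposition has width 4, which upper-bounds the treewidth. Conversely, {0, 5, 6, 9, 11} is a clique of size 5, and the vertices of any clique must share a bag in every tree decomposition; so some bag has ≥ 5 vertices and tw(G) ≥ 4. Combining the bounds, tw(G) = 4.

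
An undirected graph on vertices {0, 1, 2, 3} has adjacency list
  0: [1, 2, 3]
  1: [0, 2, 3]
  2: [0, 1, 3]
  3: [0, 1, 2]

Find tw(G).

3

A width-3 tree decomposition is:
Bags: B1 = {0, 1, 2, 3}
Tree: (single bag)
With just one bag of size 4, the width is 4 − 1 = 3, so tw(G) ≤ 3. Conversely, {0, 1, 2, 3} is a clique of size 4, and the vertices of any clique must share a bag in every tree decomposition; so some bag has ≥ 4 vertices and tw(G) ≥ 3. The upper and lower bounds meet at 3, so that is the treewidth.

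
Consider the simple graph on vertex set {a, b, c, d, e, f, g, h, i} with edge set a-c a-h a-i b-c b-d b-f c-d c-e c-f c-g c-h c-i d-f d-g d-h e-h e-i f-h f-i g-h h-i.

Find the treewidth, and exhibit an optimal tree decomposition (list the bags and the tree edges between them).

Each bag holds 4 vertices, so the decomposition has width 3, which upper-bounds the treewidth. Conversely, {c, d, g, h} is a clique of size 4, and the vertices of any clique must share a bag in every tree decomposition; so some bag has ≥ 4 vertices and tw(G) ≥ 3. The upper and lower bounds meet at 3, so that is the treewidth.

Treewidth 3.
One such decomposition:
Bags: B1 = {c, f, h, i}  B2 = {c, d, f, h}  B3 = {c, d, g, h}  B4 = {a, c, h, i}  B5 = {c, e, h, i}  B6 = {b, c, d, f}
Tree: B1–B2, B2–B3, B1–B4, B1–B5, B2–B6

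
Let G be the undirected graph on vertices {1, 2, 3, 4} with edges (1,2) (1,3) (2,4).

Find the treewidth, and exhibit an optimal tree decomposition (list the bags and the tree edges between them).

Treewidth 1.
One such decomposition:
Bags: B1 = {1, 3}  B2 = {1, 2}  B3 = {2, 4}
Tree: B1–B2, B2–B3

The largest bag has 2 vertices, giving width 1; this decomposition certifies tw(G) ≤ 1. G has an edge, so its treewidth is at least 1. Combining the bounds, tw(G) = 1.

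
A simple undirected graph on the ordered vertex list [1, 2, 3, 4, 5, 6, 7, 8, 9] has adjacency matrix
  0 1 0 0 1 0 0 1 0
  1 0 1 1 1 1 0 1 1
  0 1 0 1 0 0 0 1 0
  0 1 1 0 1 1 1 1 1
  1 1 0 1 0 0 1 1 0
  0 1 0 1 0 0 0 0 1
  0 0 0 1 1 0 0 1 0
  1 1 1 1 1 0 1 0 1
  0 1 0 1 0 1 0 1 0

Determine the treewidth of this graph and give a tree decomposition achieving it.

Treewidth 3.
One such decomposition:
Bags: B1 = {4, 5, 7, 8}  B2 = {2, 4, 5, 8}  B3 = {2, 3, 4, 8}  B4 = {2, 4, 8, 9}  B5 = {2, 4, 6, 9}  B6 = {1, 2, 5, 8}
Tree: B1–B2, B2–B3, B2–B4, B4–B5, B2–B6

Every bag has size at most 4, so the width is 4 − 1 = 3 and tw(G) ≤ 3. On the other hand G contains the 4-clique {1, 2, 5, 8}. A clique must lie in a single bag of any decomposition, so no decomposition can have width below 3. Hence tw(G) = 3 exactly.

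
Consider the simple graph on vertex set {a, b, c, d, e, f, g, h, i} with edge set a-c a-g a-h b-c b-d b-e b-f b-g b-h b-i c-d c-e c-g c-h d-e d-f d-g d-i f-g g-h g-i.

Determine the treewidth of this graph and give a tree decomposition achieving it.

Each bag holds 4 vertices, so the decomposition has width 3, which upper-bounds the treewidth. For the lower bound, the 4 vertices {a, c, g, h} are pairwise adjacent, and any tree decomposition puts a clique entirely inside one bag — forcing width ≥ 3. Therefore the treewidth is 3.

Treewidth 3.
One such decomposition:
Bags: B1 = {b, c, d, e}  B2 = {b, c, d, g}  B3 = {b, c, g, h}  B4 = {b, d, f, g}  B5 = {b, d, g, i}  B6 = {a, c, g, h}
Tree: B1–B2, B2–B3, B2–B4, B2–B5, B3–B6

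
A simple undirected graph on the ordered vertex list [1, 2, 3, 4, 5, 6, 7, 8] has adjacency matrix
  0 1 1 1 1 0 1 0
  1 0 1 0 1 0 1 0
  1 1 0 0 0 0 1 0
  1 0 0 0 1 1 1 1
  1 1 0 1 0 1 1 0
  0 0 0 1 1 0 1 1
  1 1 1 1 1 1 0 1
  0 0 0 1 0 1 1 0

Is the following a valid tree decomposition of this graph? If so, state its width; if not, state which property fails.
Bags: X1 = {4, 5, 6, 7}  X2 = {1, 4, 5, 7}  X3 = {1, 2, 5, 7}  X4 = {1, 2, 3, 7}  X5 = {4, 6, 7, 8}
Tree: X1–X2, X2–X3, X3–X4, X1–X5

Yes; width 3.

Every vertex of G appears in some bag (union = {1, 2, 3, 4, 5, 6, 7, 8}); every edge is covered by a bag; and for each vertex v the set of bags containing v is connected in the bag tree. The decomposition is therefore valid. The largest bag has 4 vertices, so the width is 3.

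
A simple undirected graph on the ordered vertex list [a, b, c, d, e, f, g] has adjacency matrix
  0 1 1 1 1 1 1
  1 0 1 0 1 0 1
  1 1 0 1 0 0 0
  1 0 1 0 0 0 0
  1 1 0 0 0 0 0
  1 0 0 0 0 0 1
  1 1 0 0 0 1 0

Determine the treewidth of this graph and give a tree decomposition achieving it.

Every bag has size at most 3, so the width is 3 − 1 = 2 and tw(G) ≤ 2. For the lower bound, the 3 vertices {a, c, d} are pairwise adjacent, and any tree decomposition puts a clique entirely inside one bag — forcing width ≥ 2. Combining the bounds, tw(G) = 2.

Treewidth 2.
Bags: B1 = {a, b, g}  B2 = {a, b, c}  B3 = {a, c, d}  B4 = {a, f, g}  B5 = {a, b, e}
Tree: B1–B2, B2–B3, B1–B4, B2–B5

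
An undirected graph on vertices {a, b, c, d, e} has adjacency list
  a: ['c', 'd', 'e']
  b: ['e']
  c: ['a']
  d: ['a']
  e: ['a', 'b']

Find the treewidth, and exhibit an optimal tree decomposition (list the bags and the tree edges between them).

Each bag holds 2 vertices, so the decomposition has width 1, which upper-bounds the treewidth. G has an edge, so its treewidth is at least 1. Combining the bounds, tw(G) = 1.

Treewidth 1.
One optimal decomposition is:
Bags: B1 = {a, e}  B2 = {a, c}  B3 = {b, e}  B4 = {a, d}
Tree: B1–B2, B1–B3, B2–B4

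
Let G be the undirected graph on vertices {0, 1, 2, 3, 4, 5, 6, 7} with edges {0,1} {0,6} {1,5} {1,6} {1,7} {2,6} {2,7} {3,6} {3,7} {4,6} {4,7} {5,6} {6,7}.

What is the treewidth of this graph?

A width-2 tree decomposition is:
Bags: B1 = {3, 6, 7}  B2 = {1, 6, 7}  B3 = {2, 6, 7}  B4 = {1, 5, 6}  B5 = {0, 1, 6}  B6 = {4, 6, 7}
Tree: B1–B2, B1–B3, B2–B4, B2–B5, B3–B6
Every bag has size at most 3, so the width is 3 − 1 = 2 and tw(G) ≤ 2. For the lower bound, the 3 vertices {0, 1, 6} are pairwise adjacent, and any tree decomposition puts a clique entirely inside one bag — forcing width ≥ 2. Therefore the treewidth is 2.

2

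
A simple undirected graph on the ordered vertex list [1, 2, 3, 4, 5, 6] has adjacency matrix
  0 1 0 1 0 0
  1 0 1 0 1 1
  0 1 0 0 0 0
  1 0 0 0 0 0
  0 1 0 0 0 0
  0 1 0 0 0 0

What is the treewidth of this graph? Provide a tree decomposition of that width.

The largest bag has 2 vertices, giving width 1; this decomposition certifies tw(G) ≤ 1. Any graph with an edge has treewidth ≥ 1, and G has the edge 1–2. Therefore the treewidth is 1.

Treewidth 1.
One optimal decomposition is:
Bags: B1 = {1, 2}  B2 = {2, 6}  B3 = {2, 3}  B4 = {2, 5}  B5 = {1, 4}
Tree: B1–B2, B1–B3, B3–B4, B1–B5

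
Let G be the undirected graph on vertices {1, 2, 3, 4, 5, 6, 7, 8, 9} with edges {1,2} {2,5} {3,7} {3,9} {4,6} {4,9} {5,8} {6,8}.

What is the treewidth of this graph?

A width-1 tree decomposition is:
Bags: B1 = {1, 2}  B2 = {2, 5}  B3 = {5, 8}  B4 = {6, 8}  B5 = {4, 6}  B6 = {4, 9}  B7 = {3, 9}  B8 = {3, 7}
Tree: B1–B2, B2–B3, B3–B4, B4–B5, B5–B6, B6–B7, B7–B8
Each bag holds 2 vertices, so the decomposition has width 1, which upper-bounds the treewidth. Any graph with an edge has treewidth ≥ 1, and G has the edge 1–2. Hence tw(G) = 1 exactly.

1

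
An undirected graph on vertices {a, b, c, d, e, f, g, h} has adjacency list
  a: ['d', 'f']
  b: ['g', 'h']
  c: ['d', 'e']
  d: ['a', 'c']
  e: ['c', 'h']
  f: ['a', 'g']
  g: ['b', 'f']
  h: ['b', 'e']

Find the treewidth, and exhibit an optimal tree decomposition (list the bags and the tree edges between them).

Each bag holds 3 vertices, so the decomposition has width 2, which upper-bounds the treewidth. The edges g–b–h–e–c–d–a–f–g form a cycle, so G is not a tree and its treewidth is at least 2. Hence tw(G) = 2 exactly.

Treewidth 2.
One optimal decomposition is:
Bags: B1 = {b, g, h}  B2 = {e, g, h}  B3 = {c, e, g}  B4 = {c, d, g}  B5 = {a, d, g}  B6 = {a, f, g}
Tree: B1–B2, B2–B3, B3–B4, B4–B5, B5–B6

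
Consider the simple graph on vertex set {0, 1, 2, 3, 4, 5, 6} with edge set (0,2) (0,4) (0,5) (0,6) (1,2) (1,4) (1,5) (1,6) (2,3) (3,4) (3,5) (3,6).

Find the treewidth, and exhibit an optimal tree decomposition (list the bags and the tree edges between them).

The largest bag has 4 vertices, giving width 3; this decomposition certifies tw(G) ≤ 3. For the lower bound: the 4 vertex sets {1,2}, {0,5}, {3}, {6} are disjoint, each induces a connected subgraph, and every pair is joined by at least one edge of G. Contracting each set to a single vertex therefore yields K_{4} as a minor, and since treewidth is minor-monotone, tw(G) ≥ tw(K_{4}) = 3. Therefore the treewidth is 3.

Treewidth 3.
One optimal decomposition is:
Bags: B1 = {0, 1, 2, 3}  B2 = {0, 1, 3, 5}  B3 = {0, 1, 3, 6}  B4 = {0, 1, 3, 4}
Tree: B1–B2, B2–B3, B3–B4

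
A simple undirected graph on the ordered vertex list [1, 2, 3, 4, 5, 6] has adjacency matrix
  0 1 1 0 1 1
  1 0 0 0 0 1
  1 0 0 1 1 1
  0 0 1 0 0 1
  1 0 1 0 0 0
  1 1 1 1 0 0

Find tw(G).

2

A width-2 tree decomposition is:
Bags: B1 = {1, 3, 5}  B2 = {1, 3, 6}  B3 = {1, 2, 6}  B4 = {3, 4, 6}
Tree: B1–B2, B2–B3, B2–B4
Each bag holds 3 vertices, so the decomposition has width 2, which upper-bounds the treewidth. Conversely, {1, 2, 6} is a clique of size 3, and the vertices of any clique must share a bag in every tree decomposition; so some bag has ≥ 3 vertices and tw(G) ≥ 2. Combining the bounds, tw(G) = 2.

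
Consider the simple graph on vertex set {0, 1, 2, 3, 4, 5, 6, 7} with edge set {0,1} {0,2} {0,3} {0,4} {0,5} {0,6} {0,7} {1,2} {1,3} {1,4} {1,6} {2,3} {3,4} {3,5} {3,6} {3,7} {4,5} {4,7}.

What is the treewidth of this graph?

A width-3 tree decomposition is:
Bags: B1 = {0, 1, 2, 3}  B2 = {0, 1, 3, 4}  B3 = {0, 3, 4, 7}  B4 = {0, 3, 4, 5}  B5 = {0, 1, 3, 6}
Tree: B1–B2, B2–B3, B3–B4, B1–B5
The largest bag has 4 vertices, giving width 3; this decomposition certifies tw(G) ≤ 3. On the other hand G contains the 4-clique {0, 1, 2, 3}. A clique must lie in a single bag of any decomposition, so no decomposition can have width below 3. Combining the bounds, tw(G) = 3.

3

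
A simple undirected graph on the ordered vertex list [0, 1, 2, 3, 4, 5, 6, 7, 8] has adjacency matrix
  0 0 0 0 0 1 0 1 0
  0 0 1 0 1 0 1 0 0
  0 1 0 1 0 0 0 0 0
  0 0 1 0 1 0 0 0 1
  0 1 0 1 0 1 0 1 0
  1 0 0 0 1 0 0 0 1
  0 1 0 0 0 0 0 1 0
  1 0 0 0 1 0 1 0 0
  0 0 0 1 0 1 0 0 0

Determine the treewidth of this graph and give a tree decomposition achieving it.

Treewidth 3.
Bags: B1 = {0, 1, 6, 7}  B2 = {0, 1, 4, 7}  B3 = {0, 1, 4, 5}  B4 = {1, 2, 4, 5}  B5 = {2, 3, 4, 5}  B6 = {2, 3, 5, 8}
Tree: B1–B2, B2–B3, B3–B4, B4–B5, B5–B6

The largest bag has 4 vertices, giving width 3; this decomposition certifies tw(G) ≤ 3. For the lower bound: the 4 vertex sets {0,6,7}, {1}, {4}, {2,3,5,8} are disjoint, each induces a connected subgraph, and every pair is joined by at least one edge of G. Contracting each set to a single vertex therefore yields K_{4} as a minor, and since treewidth is minor-monotone, tw(G) ≥ tw(K_{4}) = 3. Combining the bounds, tw(G) = 3.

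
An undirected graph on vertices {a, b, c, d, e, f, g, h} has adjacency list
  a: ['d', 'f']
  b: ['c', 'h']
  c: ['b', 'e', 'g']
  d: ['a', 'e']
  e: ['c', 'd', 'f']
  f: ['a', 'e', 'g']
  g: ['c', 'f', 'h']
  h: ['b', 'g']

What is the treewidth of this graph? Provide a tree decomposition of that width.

The largest bag has 3 vertices, giving width 2; this decomposition certifies tw(G) ≤ 2. Since h–b–c–g–h is a cycle in G, G is not acyclic. Forests are exactly the graphs of treewidth ≤ 1, so tw(G) ≥ 2. Combining the bounds, tw(G) = 2.

Treewidth 2.
One such decomposition:
Bags: B1 = {b, g, h}  B2 = {b, c, g}  B3 = {c, f, g}  B4 = {c, e, f}  B5 = {a, e, f}  B6 = {a, d, e}
Tree: B1–B2, B2–B3, B3–B4, B4–B5, B5–B6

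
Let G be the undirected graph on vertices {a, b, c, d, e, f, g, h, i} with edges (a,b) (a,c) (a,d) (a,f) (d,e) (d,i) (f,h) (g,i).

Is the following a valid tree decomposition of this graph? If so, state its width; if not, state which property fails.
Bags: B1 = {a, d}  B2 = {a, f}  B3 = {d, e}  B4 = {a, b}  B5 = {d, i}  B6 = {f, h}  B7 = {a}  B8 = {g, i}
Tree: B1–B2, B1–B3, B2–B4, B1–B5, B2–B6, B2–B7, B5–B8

No — vertex c appears in no bag.

A tree decomposition must satisfy three properties: every vertex lies in some bag; for every edge, both endpoints lie together in some bag; and for every vertex, the bags containing it form a connected subtree. Here vertex c appears in no bag, so the decomposition is invalid.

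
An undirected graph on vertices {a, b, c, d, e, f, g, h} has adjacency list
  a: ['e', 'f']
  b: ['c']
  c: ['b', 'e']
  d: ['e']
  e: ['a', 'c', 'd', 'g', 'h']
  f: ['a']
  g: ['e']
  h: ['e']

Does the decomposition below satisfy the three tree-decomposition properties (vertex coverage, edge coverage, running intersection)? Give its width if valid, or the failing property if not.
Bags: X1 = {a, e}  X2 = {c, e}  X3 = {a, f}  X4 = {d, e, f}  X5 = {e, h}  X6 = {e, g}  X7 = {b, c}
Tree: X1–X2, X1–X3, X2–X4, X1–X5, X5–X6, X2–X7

A tree decomposition must satisfy three properties: every vertex lies in some bag; for every edge, both endpoints lie together in some bag; and for every vertex, the bags containing it form a connected subtree. Here bags containing vertex f are not connected in the tree, so the decomposition is invalid.

No — bags containing vertex f are not connected in the tree.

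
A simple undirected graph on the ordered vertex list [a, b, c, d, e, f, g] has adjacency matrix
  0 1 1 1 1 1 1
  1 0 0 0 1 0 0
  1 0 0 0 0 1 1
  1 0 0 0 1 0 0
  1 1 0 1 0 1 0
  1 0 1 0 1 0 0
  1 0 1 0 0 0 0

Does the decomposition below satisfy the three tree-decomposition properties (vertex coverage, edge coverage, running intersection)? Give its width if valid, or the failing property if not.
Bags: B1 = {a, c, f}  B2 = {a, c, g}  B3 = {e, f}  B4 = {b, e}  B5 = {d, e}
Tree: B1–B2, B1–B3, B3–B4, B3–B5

No — edge (a,e) lies in no bag.

A tree decomposition must satisfy three properties: every vertex lies in some bag; for every edge, both endpoints lie together in some bag; and for every vertex, the bags containing it form a connected subtree. Here edge (a,e) lies in no bag, so the decomposition is invalid.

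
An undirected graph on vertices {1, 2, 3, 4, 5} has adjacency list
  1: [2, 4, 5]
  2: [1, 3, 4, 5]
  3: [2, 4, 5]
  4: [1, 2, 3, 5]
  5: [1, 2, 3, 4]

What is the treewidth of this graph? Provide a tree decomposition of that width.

Every bag has size at most 4, so the width is 4 − 1 = 3 and tw(G) ≤ 3. On the other hand G contains the 4-clique {1, 2, 4, 5}. A clique must lie in a single bag of any decomposition, so no decomposition can have width below 3. The upper and lower bounds meet at 3, so that is the treewidth.

Treewidth 3.
One optimal decomposition is:
Bags: B1 = {2, 3, 4, 5}  B2 = {1, 2, 4, 5}
Tree: B1–B2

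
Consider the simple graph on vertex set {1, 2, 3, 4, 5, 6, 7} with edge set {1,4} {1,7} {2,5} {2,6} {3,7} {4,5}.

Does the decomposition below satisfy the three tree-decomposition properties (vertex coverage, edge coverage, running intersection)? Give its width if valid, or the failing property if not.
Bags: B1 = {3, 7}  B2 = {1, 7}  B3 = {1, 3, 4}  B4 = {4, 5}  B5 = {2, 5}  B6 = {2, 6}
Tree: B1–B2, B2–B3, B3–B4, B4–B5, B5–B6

No — bags containing vertex 3 are not connected in the tree.

A tree decomposition must satisfy three properties: every vertex lies in some bag; for every edge, both endpoints lie together in some bag; and for every vertex, the bags containing it form a connected subtree. Here bags containing vertex 3 are not connected in the tree, so the decomposition is invalid.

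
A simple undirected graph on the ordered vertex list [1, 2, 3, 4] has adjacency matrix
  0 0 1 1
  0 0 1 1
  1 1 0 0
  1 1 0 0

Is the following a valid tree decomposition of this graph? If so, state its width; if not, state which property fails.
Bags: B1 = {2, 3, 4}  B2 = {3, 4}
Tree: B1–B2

A tree decomposition must satisfy three properties: every vertex lies in some bag; for every edge, both endpoints lie together in some bag; and for every vertex, the bags containing it form a connected subtree. Here vertex 1 appears in no bag, so the decomposition is invalid.

No — vertex 1 appears in no bag.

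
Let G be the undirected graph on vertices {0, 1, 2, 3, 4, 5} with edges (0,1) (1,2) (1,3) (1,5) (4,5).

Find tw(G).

A width-1 tree decomposition is:
Bags: B1 = {1, 2}  B2 = {1, 5}  B3 = {4, 5}  B4 = {0, 1}  B5 = {1, 3}
Tree: B1–B2, B2–B3, B2–B4, B4–B5
Every bag has size at most 2, so the width is 2 − 1 = 1 and tw(G) ≤ 1. Any graph with an edge has treewidth ≥ 1, and G has the edge 2–1. Combining the bounds, tw(G) = 1.

1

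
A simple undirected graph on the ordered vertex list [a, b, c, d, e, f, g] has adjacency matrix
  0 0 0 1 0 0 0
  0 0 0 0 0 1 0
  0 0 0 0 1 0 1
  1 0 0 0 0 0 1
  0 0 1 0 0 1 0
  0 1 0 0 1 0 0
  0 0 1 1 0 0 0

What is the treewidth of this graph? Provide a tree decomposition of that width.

Treewidth 1.
One optimal decomposition is:
Bags: B1 = {a, d}  B2 = {d, g}  B3 = {c, g}  B4 = {c, e}  B5 = {e, f}  B6 = {b, f}
Tree: B1–B2, B2–B3, B3–B4, B4–B5, B5–B6

Each bag holds 2 vertices, so the decomposition has width 1, which upper-bounds the treewidth. Since G has at least one edge (e.g. a–d), it is not an edgeless graph, so tw(G) ≥ 1. Hence tw(G) = 1 exactly.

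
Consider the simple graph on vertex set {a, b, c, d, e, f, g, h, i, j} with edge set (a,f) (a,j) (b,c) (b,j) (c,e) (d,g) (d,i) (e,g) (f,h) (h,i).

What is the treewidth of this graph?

A width-2 tree decomposition is:
Bags: B1 = {d, e, g}  B2 = {d, e, i}  B3 = {e, h, i}  B4 = {e, f, h}  B5 = {a, e, f}  B6 = {a, e, j}  B7 = {b, e, j}  B8 = {b, c, e}
Tree: B1–B2, B2–B3, B3–B4, B4–B5, B5–B6, B6–B7, B7–B8
Every bag has size at most 3, so the width is 3 − 1 = 2 and tw(G) ≤ 2. The edges e–g–d–i–h–f–a–j–b–c–e form a cycle, so G is not a tree and its treewidth is at least 2. Therefore the treewidth is 2.

2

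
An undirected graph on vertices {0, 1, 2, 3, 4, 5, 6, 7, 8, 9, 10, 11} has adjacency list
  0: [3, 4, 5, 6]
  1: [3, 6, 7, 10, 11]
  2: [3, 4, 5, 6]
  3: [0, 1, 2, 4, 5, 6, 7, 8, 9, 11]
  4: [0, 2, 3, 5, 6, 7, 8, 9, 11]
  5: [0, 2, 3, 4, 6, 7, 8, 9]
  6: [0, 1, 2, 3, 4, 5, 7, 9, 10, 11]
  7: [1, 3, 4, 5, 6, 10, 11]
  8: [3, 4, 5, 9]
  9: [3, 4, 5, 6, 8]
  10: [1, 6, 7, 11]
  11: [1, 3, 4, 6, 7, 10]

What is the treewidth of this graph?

A width-4 tree decomposition is:
Bags: B1 = {3, 4, 5, 6, 7}  B2 = {0, 3, 4, 5, 6}  B3 = {3, 4, 6, 7, 11}  B4 = {3, 4, 5, 6, 9}  B5 = {2, 3, 4, 5, 6}  B6 = {3, 4, 5, 8, 9}  B7 = {1, 3, 6, 7, 11}  B8 = {1, 6, 7, 10, 11}
Tree: B1–B2, B1–B3, B2–B4, B4–B5, B4–B6, B3–B7, B7–B8
Each bag holds 5 vertices, so the decomposition has width 4, which upper-bounds the treewidth. On the other hand G contains the 5-clique {1, 6, 7, 10, 11}. A clique must lie in a single bag of any decomposition, so no decomposition can have width below 4. Hence tw(G) = 4 exactly.

4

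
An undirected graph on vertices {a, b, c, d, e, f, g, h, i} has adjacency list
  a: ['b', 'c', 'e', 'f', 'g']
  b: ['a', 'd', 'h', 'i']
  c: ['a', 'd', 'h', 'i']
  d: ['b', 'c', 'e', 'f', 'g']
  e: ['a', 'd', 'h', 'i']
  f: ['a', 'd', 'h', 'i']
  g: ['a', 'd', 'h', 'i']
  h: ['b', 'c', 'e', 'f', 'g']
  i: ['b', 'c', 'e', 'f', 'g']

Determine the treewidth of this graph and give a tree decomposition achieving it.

Treewidth 4.
One such decomposition:
Bags: B1 = {a, d, f, h, i}  B2 = {a, b, d, h, i}  B3 = {a, c, d, h, i}  B4 = {a, d, g, h, i}  B5 = {a, d, e, h, i}
Tree: B1–B2, B2–B3, B3–B4, B4–B5

Each bag holds 5 vertices, so the decomposition has width 4, which upper-bounds the treewidth. For the lower bound: the 5 vertex sets {f,i}, {b,d}, {a,c}, {h}, {g} are disjoint, each induces a connected subgraph, and every pair is joined by at least one edge of G. Contracting each set to a single vertex therefore yields K_{5} as a minor, and since treewidth is minor-monotone, tw(G) ≥ tw(K_{5}) = 4. The upper and lower bounds meet at 4, so that is the treewidth.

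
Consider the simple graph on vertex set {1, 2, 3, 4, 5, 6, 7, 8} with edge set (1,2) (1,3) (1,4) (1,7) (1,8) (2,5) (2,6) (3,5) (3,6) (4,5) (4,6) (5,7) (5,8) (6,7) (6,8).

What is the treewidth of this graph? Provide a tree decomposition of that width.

Treewidth 3.
Bags: B1 = {1, 3, 5, 6}  B2 = {1, 5, 6, 7}  B3 = {1, 5, 6, 8}  B4 = {1, 4, 5, 6}  B5 = {1, 2, 5, 6}
Tree: B1–B2, B2–B3, B3–B4, B4–B5

The largest bag has 4 vertices, giving width 3; this decomposition certifies tw(G) ≤ 3. For the lower bound: the 4 vertex sets {1,3}, {6,7}, {5}, {8} are disjoint, each induces a connected subgraph, and every pair is joined by at least one edge of G. Contracting each set to a single vertex therefore yields K_{4} as a minor, and since treewidth is minor-monotone, tw(G) ≥ tw(K_{4}) = 3. Hence tw(G) = 3 exactly.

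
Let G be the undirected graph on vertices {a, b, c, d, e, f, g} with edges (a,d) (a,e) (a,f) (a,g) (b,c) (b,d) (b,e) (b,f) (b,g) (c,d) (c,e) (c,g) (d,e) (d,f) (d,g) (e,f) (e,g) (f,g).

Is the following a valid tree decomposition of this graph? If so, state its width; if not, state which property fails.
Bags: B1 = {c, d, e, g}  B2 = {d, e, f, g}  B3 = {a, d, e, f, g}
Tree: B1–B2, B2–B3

A tree decomposition must satisfy three properties: every vertex lies in some bag; for every edge, both endpoints lie together in some bag; and for every vertex, the bags containing it form a connected subtree. Here vertex b appears in no bag, so the decomposition is invalid.

No — vertex b appears in no bag.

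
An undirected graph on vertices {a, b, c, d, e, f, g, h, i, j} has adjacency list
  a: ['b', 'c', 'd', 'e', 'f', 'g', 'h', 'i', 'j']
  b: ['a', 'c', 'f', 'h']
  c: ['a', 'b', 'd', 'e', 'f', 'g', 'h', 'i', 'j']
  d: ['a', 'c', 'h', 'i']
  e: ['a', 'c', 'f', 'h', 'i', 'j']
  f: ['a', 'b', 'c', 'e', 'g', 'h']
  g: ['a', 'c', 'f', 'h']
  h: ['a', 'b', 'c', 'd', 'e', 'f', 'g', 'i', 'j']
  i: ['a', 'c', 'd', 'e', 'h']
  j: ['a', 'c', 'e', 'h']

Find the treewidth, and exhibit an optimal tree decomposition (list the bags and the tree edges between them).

Treewidth 4.
Bags: B1 = {a, c, e, f, h}  B2 = {a, c, e, h, i}  B3 = {a, c, e, h, j}  B4 = {a, c, f, g, h}  B5 = {a, b, c, f, h}  B6 = {a, c, d, h, i}
Tree: B1–B2, B1–B3, B1–B4, B4–B5, B2–B6

The largest bag has 5 vertices, giving width 4; this decomposition certifies tw(G) ≤ 4. For the lower bound, the 5 vertices {a, c, d, h, i} are pairwise adjacent, and any tree decomposition puts a clique entirely inside one bag — forcing width ≥ 4. The upper and lower bounds meet at 4, so that is the treewidth.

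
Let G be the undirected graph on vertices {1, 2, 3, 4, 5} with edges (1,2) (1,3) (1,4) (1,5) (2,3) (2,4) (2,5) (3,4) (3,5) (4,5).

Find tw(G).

A width-4 tree decomposition is:
Bags: B1 = {1, 2, 3, 4, 5}
Tree: (single bag)
With just one bag of size 5, the width is 5 − 1 = 4, so tw(G) ≤ 4. Conversely, {1, 2, 3, 4, 5} is a clique of size 5, and the vertices of any clique must share a bag in every tree decomposition; so some bag has ≥ 5 vertices and tw(G) ≥ 4. The upper and lower bounds meet at 4, so that is the treewidth.

4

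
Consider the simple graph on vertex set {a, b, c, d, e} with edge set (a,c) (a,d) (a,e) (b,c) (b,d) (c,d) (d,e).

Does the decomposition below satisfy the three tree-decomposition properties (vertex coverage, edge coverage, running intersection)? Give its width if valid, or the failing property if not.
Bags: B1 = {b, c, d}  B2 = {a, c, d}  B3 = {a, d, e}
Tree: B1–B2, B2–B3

Checking the three conditions: (i) the bags cover all of {a, b, c, d, e}; (ii) for each edge, some bag contains both endpoints; (iii) the bags containing any fixed vertex form a subtree. All hold, so the decomposition is valid with width 3 − 1 = 2.

Yes; width 2.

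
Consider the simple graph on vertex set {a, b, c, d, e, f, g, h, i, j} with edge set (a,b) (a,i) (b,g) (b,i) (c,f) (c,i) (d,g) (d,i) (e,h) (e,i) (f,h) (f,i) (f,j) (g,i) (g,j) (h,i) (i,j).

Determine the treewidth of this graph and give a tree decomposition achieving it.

Each bag holds 3 vertices, so the decomposition has width 2, which upper-bounds the treewidth. Conversely, {d, g, i} is a clique of size 3, and the vertices of any clique must share a bag in every tree decomposition; so some bag has ≥ 3 vertices and tw(G) ≥ 2. Therefore the treewidth is 2.

Treewidth 2.
One such decomposition:
Bags: B1 = {g, i, j}  B2 = {f, i, j}  B3 = {d, g, i}  B4 = {b, g, i}  B5 = {f, h, i}  B6 = {a, b, i}  B7 = {e, h, i}  B8 = {c, f, i}
Tree: B1–B2, B1–B3, B3–B4, B2–B5, B4–B6, B5–B7, B5–B8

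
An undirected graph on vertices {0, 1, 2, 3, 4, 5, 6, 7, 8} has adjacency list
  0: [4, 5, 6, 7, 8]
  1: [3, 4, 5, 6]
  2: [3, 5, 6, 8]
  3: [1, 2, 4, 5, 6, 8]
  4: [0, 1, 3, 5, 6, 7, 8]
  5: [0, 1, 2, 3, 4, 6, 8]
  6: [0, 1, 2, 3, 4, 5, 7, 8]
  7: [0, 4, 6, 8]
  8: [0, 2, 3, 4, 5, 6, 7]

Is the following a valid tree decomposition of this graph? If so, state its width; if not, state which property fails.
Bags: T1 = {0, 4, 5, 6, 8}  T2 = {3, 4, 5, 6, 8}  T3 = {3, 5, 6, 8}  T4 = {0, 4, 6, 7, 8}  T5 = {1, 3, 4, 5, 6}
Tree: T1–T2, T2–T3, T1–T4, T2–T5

A tree decomposition must satisfy three properties: every vertex lies in some bag; for every edge, both endpoints lie together in some bag; and for every vertex, the bags containing it form a connected subtree. Here vertex 2 appears in no bag, so the decomposition is invalid.

No — vertex 2 appears in no bag.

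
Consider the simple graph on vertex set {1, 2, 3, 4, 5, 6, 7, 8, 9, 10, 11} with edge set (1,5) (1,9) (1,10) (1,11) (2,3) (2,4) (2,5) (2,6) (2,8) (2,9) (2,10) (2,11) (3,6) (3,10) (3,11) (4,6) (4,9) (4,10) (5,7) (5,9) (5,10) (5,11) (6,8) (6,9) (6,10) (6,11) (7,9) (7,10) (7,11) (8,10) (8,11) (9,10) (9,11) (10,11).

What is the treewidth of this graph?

4

A width-4 tree decomposition is:
Bags: B1 = {2, 5, 9, 10, 11}  B2 = {2, 6, 9, 10, 11}  B3 = {2, 3, 6, 10, 11}  B4 = {2, 4, 6, 9, 10}  B5 = {5, 7, 9, 10, 11}  B6 = {2, 6, 8, 10, 11}  B7 = {1, 5, 9, 10, 11}
Tree: B1–B2, B2–B3, B2–B4, B1–B5, B3–B6, B1–B7
Every bag has size at most 5, so the width is 5 − 1 = 4 and tw(G) ≤ 4. On the other hand G contains the 5-clique {1, 5, 9, 10, 11}. A clique must lie in a single bag of any decomposition, so no decomposition can have width below 4. Combining the bounds, tw(G) = 4.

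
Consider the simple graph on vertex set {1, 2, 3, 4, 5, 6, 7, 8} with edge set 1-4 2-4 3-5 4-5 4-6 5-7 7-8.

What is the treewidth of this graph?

A width-1 tree decomposition is:
Bags: B1 = {5, 7}  B2 = {3, 5}  B3 = {4, 5}  B4 = {2, 4}  B5 = {7, 8}  B6 = {1, 4}  B7 = {4, 6}
Tree: B1–B2, B2–B3, B3–B4, B1–B5, B4–B6, B4–B7
Each bag holds 2 vertices, so the decomposition has width 1, which upper-bounds the treewidth. Any graph with an edge has treewidth ≥ 1, and G has the edge 5–7. The upper and lower bounds meet at 1, so that is the treewidth.

1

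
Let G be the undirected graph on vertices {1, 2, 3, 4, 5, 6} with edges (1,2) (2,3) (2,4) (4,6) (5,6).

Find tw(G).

1

A width-1 tree decomposition is:
Bags: B1 = {1, 2}  B2 = {2, 4}  B3 = {2, 3}  B4 = {4, 6}  B5 = {5, 6}
Tree: B1–B2, B2–B3, B2–B4, B4–B5
Every bag has size at most 2, so the width is 2 − 1 = 1 and tw(G) ≤ 1. Any graph with an edge has treewidth ≥ 1, and G has the edge 2–1. Combining the bounds, tw(G) = 1.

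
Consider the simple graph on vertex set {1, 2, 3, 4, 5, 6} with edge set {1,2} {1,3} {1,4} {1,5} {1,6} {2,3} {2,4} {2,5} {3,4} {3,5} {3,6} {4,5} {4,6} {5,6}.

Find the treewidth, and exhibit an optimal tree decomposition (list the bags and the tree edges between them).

Every bag has size at most 5, so the width is 5 − 1 = 4 and tw(G) ≤ 4. Conversely, {1, 2, 3, 4, 5} is a clique of size 5, and the vertices of any clique must share a bag in every tree decomposition; so some bag has ≥ 5 vertices and tw(G) ≥ 4. Hence tw(G) = 4 exactly.

Treewidth 4.
One optimal decomposition is:
Bags: B1 = {1, 3, 4, 5, 6}  B2 = {1, 2, 3, 4, 5}
Tree: B1–B2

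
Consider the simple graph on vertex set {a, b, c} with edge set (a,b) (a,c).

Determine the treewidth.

1

A width-1 tree decomposition is:
Bags: B1 = {a, b}  B2 = {a, c}
Tree: B1–B2
The largest bag has 2 vertices, giving width 1; this decomposition certifies tw(G) ≤ 1. Since G has at least one edge (e.g. a–b), it is not an edgeless graph, so tw(G) ≥ 1. The upper and lower bounds meet at 1, so that is the treewidth.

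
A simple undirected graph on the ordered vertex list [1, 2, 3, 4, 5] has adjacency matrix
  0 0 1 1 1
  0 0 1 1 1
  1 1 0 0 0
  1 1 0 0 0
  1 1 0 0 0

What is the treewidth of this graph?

2

A width-2 tree decomposition is:
Bags: B1 = {1, 2, 5}  B2 = {1, 2, 4}  B3 = {1, 2, 3}
Tree: B1–B2, B2–B3
The largest bag has 3 vertices, giving width 2; this decomposition certifies tw(G) ≤ 2. The edges 5–1–4–2–5 form a cycle, so G is not a tree and its treewidth is at least 2. The upper and lower bounds meet at 2, so that is the treewidth.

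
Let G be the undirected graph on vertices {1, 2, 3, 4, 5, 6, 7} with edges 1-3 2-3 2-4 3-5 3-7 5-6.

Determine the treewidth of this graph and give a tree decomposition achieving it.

Treewidth 1.
Bags: B1 = {3, 5}  B2 = {2, 3}  B3 = {5, 6}  B4 = {3, 7}  B5 = {2, 4}  B6 = {1, 3}
Tree: B1–B2, B1–B3, B2–B4, B2–B5, B2–B6

The largest bag has 2 vertices, giving width 1; this decomposition certifies tw(G) ≤ 1. G has an edge, so its treewidth is at least 1. The upper and lower bounds meet at 1, so that is the treewidth.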